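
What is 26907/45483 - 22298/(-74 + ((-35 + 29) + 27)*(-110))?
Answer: 179721037/18071912 ≈ 9.9448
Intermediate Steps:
26907/45483 - 22298/(-74 + ((-35 + 29) + 27)*(-110)) = 26907*(1/45483) - 22298/(-74 + (-6 + 27)*(-110)) = 8969/15161 - 22298/(-74 + 21*(-110)) = 8969/15161 - 22298/(-74 - 2310) = 8969/15161 - 22298/(-2384) = 8969/15161 - 22298*(-1/2384) = 8969/15161 + 11149/1192 = 179721037/18071912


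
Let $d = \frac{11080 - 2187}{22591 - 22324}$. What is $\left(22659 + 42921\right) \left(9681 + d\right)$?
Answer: $\frac{56698719200}{89} \approx 6.3706 \cdot 10^{8}$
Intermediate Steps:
$d = \frac{8893}{267} \approx 33.307$
$\left(22659 + 42921\right) \left(9681 + d\right) = \left(22659 + 42921\right) \left(9681 + \frac{8893}{267}\right) = 65580 \cdot \frac{2593720}{267} = \frac{56698719200}{89}$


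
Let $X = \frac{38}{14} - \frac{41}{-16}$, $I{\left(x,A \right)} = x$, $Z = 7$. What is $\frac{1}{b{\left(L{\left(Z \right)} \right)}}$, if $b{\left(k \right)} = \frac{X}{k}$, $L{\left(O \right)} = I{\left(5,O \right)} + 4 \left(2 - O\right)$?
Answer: $- \frac{560}{197} \approx -2.8426$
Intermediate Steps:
$X = \frac{591}{112}$ ($X = 38 \cdot \frac{1}{14} - - \frac{41}{16} = \frac{19}{7} + \frac{41}{16} = \frac{591}{112} \approx 5.2768$)
$L{\left(O \right)} = 13 - 4 O$ ($L{\left(O \right)} = 5 + 4 \left(2 - O\right) = 5 - \left(-8 + 4 O\right) = 13 - 4 O$)
$b{\left(k \right)} = \frac{591}{112 k}$
$\frac{1}{b{\left(L{\left(Z \right)} \right)}} = \frac{1}{\frac{591}{112} \frac{1}{13 - 28}} = \frac{1}{\frac{591}{112} \frac{1}{-15}} = \frac{1}{\frac{591}{112} \left(- \frac{1}{15}\right)} = \frac{1}{- \frac{197}{560}} = - \frac{560}{197}$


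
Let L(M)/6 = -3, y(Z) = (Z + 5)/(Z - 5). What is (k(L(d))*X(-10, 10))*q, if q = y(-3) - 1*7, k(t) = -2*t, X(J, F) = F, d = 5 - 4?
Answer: -2610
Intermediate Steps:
d = 1
y(Z) = (5 + Z)/(-5 + Z)
L(M) = -18 (L(M) = 6*(-3) = -18)
q = -29/4 (q = (5 - 3)/(-5 - 3) - 1*7 = 2/(-8) - 7 = -⅛*2 - 7 = -¼ - 7 = -29/4 ≈ -7.2500)
(k(L(d))*X(-10, 10))*q = (-2*(-18)*10)*(-29/4) = (36*10)*(-29/4) = 360*(-29/4) = -2610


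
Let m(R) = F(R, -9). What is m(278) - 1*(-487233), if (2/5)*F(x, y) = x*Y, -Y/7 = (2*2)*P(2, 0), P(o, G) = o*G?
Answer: 487233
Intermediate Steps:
P(o, G) = G*o
Y = 0 (Y = -7*2*2*0*2 = -28*0 = -7*0 = 0)
F(x, y) = 0 (F(x, y) = 5*(x*0)/2 = (5/2)*0 = 0)
m(R) = 0
m(278) - 1*(-487233) = 0 - 1*(-487233) = 0 + 487233 = 487233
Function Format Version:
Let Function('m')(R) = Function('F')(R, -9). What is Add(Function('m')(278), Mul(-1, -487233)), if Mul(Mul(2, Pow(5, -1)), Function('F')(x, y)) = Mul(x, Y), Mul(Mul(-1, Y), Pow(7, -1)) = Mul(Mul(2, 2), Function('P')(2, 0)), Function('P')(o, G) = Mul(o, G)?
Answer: 487233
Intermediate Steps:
Function('P')(o, G) = Mul(G, o)
Y = 0 (Y = Mul(-7, Mul(Mul(2, 2), Mul(0, 2))) = Mul(-7, Mul(4, 0)) = Mul(-7, 0) = 0)
Function('F')(x, y) = 0 (Function('F')(x, y) = Mul(Rational(5, 2), Mul(x, 0)) = Mul(Rational(5, 2), 0) = 0)
Function('m')(R) = 0
Add(Function('m')(278), Mul(-1, -487233)) = Add(0, Mul(-1, -487233)) = Add(0, 487233) = 487233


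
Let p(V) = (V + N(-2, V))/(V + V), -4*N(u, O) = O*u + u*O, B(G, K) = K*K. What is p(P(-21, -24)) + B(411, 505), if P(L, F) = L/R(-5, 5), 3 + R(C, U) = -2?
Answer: 255026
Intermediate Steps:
R(C, U) = -5 (R(C, U) = -3 - 2 = -5)
B(G, K) = K²
N(u, O) = -O*u/2 (N(u, O) = -(O*u + u*O)/4 = -(O*u + O*u)/4 = -O*u/2)
P(L, F) = -L/5 (P(L, F) = L/(-5) = L*(-⅕) = -L/5)
p(V) = 1 (p(V) = (V - ½*V*(-2))/(V + V) = (V + V)/((2*V)) = (2*V)*(1/(2*V)) = 1)
p(P(-21, -24)) + B(411, 505) = 1 + 505² = 1 + 255025 = 255026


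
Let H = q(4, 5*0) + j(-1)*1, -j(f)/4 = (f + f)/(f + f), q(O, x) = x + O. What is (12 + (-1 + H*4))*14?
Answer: 154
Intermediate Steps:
q(O, x) = O + x
j(f) = -4 (j(f) = -4*(f + f)/(f + f) = -4*2*f/(2*f) = -4*2*f*1/(2*f) = -4*1 = -4)
H = 0 (H = (4 + 5*0) - 4*1 = (4 + 0) - 4 = 4 - 4 = 0)
(12 + (-1 + H*4))*14 = (12 + (-1 + 0*4))*14 = (12 + (-1 + 0))*14 = (12 - 1)*14 = 11*14 = 154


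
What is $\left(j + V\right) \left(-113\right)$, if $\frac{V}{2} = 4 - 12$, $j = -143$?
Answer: $17967$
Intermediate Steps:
$V = -16$ ($V = 2 \left(4 - 12\right) = 2 \left(-8\right) = -16$)
$\left(j + V\right) \left(-113\right) = \left(-143 - 16\right) \left(-113\right) = \left(-159\right) \left(-113\right) = 17967$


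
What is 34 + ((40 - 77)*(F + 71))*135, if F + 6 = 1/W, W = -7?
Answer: -2267492/7 ≈ -3.2393e+5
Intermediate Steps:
F = -43/7 (F = -6 + 1/(-7) = -6 - ⅐ = -43/7 ≈ -6.1429)
34 + ((40 - 77)*(F + 71))*135 = 34 + ((40 - 77)*(-43/7 + 71))*135 = 34 - 37*454/7*135 = 34 - 16798/7*135 = 34 - 2267730/7 = -2267492/7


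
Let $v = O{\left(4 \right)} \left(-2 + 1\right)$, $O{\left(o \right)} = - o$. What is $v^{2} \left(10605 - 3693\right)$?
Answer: $110592$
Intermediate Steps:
$v = 4$ ($v = \left(-1\right) 4 \left(-2 + 1\right) = \left(-4\right) \left(-1\right) = 4$)
$v^{2} \left(10605 - 3693\right) = 4^{2} \left(10605 - 3693\right) = 16 \left(10605 - 3693\right) = 16 \cdot 6912 = 110592$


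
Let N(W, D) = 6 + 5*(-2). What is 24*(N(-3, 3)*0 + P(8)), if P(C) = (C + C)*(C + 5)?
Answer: 4992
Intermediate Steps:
N(W, D) = -4 (N(W, D) = 6 - 10 = -4)
P(C) = 2*C*(5 + C) (P(C) = (2*C)*(5 + C) = 2*C*(5 + C))
24*(N(-3, 3)*0 + P(8)) = 24*(-4*0 + 2*8*(5 + 8)) = 24*(0 + 2*8*13) = 24*(0 + 208) = 24*208 = 4992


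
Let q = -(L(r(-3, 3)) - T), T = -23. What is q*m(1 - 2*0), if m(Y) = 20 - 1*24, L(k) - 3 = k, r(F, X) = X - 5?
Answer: 96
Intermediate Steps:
r(F, X) = -5 + X
L(k) = 3 + k
q = -24 (q = -((3 + (-5 + 3)) - 1*(-23)) = -((3 - 2) + 23) = -(1 + 23) = -1*24 = -24)
m(Y) = -4 (m(Y) = 20 - 24 = -4)
q*m(1 - 2*0) = -24*(-4) = 96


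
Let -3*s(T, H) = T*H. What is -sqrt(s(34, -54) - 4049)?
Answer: -I*sqrt(3437) ≈ -58.626*I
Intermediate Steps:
s(T, H) = -H*T/3 (s(T, H) = -T*H/3 = -H*T/3)
-sqrt(s(34, -54) - 4049) = -sqrt(-1/3*(-54)*34 - 4049) = -sqrt(612 - 4049) = -sqrt(-3437) = -I*sqrt(3437)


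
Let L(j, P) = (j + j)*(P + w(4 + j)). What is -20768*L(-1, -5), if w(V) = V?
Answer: -83072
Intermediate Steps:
L(j, P) = 2*j*(4 + P + j) (L(j, P) = (j + j)*(P + (4 + j)) = (2*j)*(4 + P + j) = 2*j*(4 + P + j))
-20768*L(-1, -5) = -41536*(-1)*(4 - 5 - 1) = -41536*(-1)*(-2) = -20768*4 = -83072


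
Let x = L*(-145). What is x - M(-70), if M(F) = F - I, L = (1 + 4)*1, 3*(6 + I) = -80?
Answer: -2063/3 ≈ -687.67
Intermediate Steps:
I = -98/3 (I = -6 + (1/3)*(-80) = -6 - 80/3 = -98/3 ≈ -32.667)
L = 5 (L = 5*1 = 5)
x = -725 (x = 5*(-145) = -725)
M(F) = 98/3 + F (M(F) = F - 1*(-98/3) = F + 98/3 = 98/3 + F)
x - M(-70) = -725 - (98/3 - 70) = -725 - 1*(-112/3) = -725 + 112/3 = -2063/3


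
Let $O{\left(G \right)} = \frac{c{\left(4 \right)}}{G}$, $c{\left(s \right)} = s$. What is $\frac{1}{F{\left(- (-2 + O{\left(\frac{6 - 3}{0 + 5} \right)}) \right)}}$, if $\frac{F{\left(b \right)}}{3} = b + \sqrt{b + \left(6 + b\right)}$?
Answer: $- \frac{7}{113} - \frac{i \sqrt{30}}{226} \approx -0.061947 - 0.024236 i$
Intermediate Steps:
$O{\left(G \right)} = \frac{4}{G}$
$F{\left(b \right)} = 3 b + 3 \sqrt{6 + 2 b}$ ($F{\left(b \right)} = 3 \left(b + \sqrt{b + \left(6 + b\right)}\right) = 3 \left(b + \sqrt{6 + 2 b}\right) = 3 b + 3 \sqrt{6 + 2 b}$)
$\frac{1}{F{\left(- (-2 + O{\left(\frac{6 - 3}{0 + 5} \right)}) \right)}} = \frac{1}{3 \left(- (-2 + \frac{4}{\left(6 - 3\right) \frac{1}{0 + 5}})\right) + 3 \sqrt{6 + 2 \left(- (-2 + \frac{4}{\left(6 - 3\right) \frac{1}{0 + 5}})\right)}} = \frac{1}{3 \left(- (-2 + \frac{4}{3 \cdot \frac{1}{5}})\right) + 3 \sqrt{6 + 2 \left(- (-2 + \frac{4}{3 \cdot \frac{1}{5}})\right)}} = \frac{1}{3 \left(- (-2 + \frac{4}{\frac{3}{5}})\right) + 3 \sqrt{6 + 2 \left(- (-2 + \frac{4}{\frac{3}{5}})\right)}} = \frac{1}{3 \left(- (-2 + 4 \cdot \frac{5}{3})\right) + 3 \sqrt{6 + 2 \left(- (-2 + 4 \cdot \frac{5}{3})\right)}} = \frac{1}{3 \left(- (-2 + \frac{20}{3})\right) + 3 \sqrt{6 + 2 \left(- (-2 + \frac{20}{3})\right)}} = \frac{1}{3 \left(\left(-1\right) \frac{14}{3}\right) + 3 \sqrt{6 + 2 \left(\left(-1\right) \frac{14}{3}\right)}} = \frac{1}{3 \left(- \frac{14}{3}\right) + 3 \sqrt{6 + 2 \left(- \frac{14}{3}\right)}} = \frac{1}{-14 + 3 \sqrt{6 - \frac{28}{3}}} = \frac{1}{-14 + 3 \sqrt{- \frac{10}{3}}} = \frac{1}{-14 + 3 \frac{i \sqrt{30}}{3}} = \frac{1}{-14 + i \sqrt{30}}$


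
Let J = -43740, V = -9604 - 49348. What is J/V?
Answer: 10935/14738 ≈ 0.74196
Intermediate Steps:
V = -58952
J/V = -43740/(-58952) = -43740*(-1/58952) = 10935/14738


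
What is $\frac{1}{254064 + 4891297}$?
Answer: $\frac{1}{5145361} \approx 1.9435 \cdot 10^{-7}$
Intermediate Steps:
$\frac{1}{254064 + 4891297} = \frac{1}{5145361}$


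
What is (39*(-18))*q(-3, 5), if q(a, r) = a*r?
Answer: 10530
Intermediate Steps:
(39*(-18))*q(-3, 5) = (39*(-18))*(-3*5) = -702*(-15) = 10530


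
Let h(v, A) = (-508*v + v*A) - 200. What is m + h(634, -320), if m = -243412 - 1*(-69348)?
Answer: -699216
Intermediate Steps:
h(v, A) = -200 - 508*v + A*v (h(v, A) = (-508*v + A*v) - 200 = -200 - 508*v + A*v)
m = -174064 (m = -243412 + 69348 = -174064)
m + h(634, -320) = -174064 + (-200 - 508*634 - 320*634) = -174064 + (-200 - 322072 - 202880) = -174064 - 525152 = -699216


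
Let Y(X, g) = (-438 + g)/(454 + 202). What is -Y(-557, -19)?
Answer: 457/656 ≈ 0.69665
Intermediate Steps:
Y(X, g) = -219/328 + g/656 (Y(X, g) = (-438 + g)/656 = (-438 + g)*(1/656) = -219/328 + g/656)
-Y(-557, -19) = -(-219/328 + (1/656)*(-19)) = -(-219/328 - 19/656) = -1*(-457/656) = 457/656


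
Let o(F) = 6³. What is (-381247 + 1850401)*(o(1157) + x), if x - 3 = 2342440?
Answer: 3441726840486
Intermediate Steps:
o(F) = 216
x = 2342443 (x = 3 + 2342440 = 2342443)
(-381247 + 1850401)*(o(1157) + x) = (-381247 + 1850401)*(216 + 2342443) = 1469154*2342659 = 3441726840486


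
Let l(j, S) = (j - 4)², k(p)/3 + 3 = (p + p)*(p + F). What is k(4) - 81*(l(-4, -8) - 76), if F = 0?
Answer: 1059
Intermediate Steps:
k(p) = -9 + 6*p² (k(p) = -9 + 3*((p + p)*(p + 0)) = -9 + 3*((2*p)*p) = -9 + 3*(2*p²) = -9 + 6*p²)
l(j, S) = (-4 + j)²
k(4) - 81*(l(-4, -8) - 76) = (-9 + 6*4²) - 81*((-4 - 4)² - 76) = (-9 + 6*16) - 81*((-8)² - 76) = (-9 + 96) - 81*(64 - 76) = 87 - 81*(-12) = 87 + 972 = 1059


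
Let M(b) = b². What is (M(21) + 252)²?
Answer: 480249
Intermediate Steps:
(M(21) + 252)² = (21² + 252)² = (441 + 252)² = 693² = 480249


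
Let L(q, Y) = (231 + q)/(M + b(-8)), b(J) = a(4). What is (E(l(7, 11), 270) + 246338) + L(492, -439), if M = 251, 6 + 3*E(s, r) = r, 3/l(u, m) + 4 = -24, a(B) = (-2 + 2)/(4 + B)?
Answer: 61853649/251 ≈ 2.4643e+5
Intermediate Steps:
a(B) = 0 (a(B) = 0/(4 + B) = 0)
b(J) = 0
l(u, m) = -3/28 (l(u, m) = 3/(-4 - 24) = 3/(-28) = 3*(-1/28) = -3/28)
E(s, r) = -2 + r/3
L(q, Y) = 231/251 + q/251 (L(q, Y) = (231 + q)/(251 + 0) = (231 + q)/251 = (231 + q)*(1/251) = 231/251 + q/251)
(E(l(7, 11), 270) + 246338) + L(492, -439) = ((-2 + (⅓)*270) + 246338) + (231/251 + (1/251)*492) = ((-2 + 90) + 246338) + (231/251 + 492/251) = (88 + 246338) + 723/251 = 246426 + 723/251 = 61853649/251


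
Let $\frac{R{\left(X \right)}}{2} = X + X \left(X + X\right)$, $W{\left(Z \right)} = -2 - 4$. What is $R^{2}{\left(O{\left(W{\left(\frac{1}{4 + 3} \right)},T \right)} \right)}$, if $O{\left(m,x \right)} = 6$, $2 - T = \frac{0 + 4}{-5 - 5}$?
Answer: $24336$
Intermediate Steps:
$W{\left(Z \right)} = -6$
$T = \frac{12}{5}$ ($T = 2 - \frac{0 + 4}{-5 - 5} = 2 - \frac{4}{-10} = 2 - 4 \left(- \frac{1}{10}\right) = 2 - - \frac{2}{5} = 2 + \frac{2}{5} = \frac{12}{5} \approx 2.4$)
$R{\left(X \right)} = 2 X + 4 X^{2}$ ($R{\left(X \right)} = 2 \left(X + X \left(X + X\right)\right) = 2 \left(X + X 2 X\right) = 2 \left(X + 2 X^{2}\right) = 2 X + 4 X^{2}$)
$R^{2}{\left(O{\left(W{\left(\frac{1}{4 + 3} \right)},T \right)} \right)} = \left(2 \cdot 6 \left(1 + 2 \cdot 6\right)\right)^{2} = \left(2 \cdot 6 \left(1 + 12\right)\right)^{2} = \left(2 \cdot 6 \cdot 13\right)^{2} = 156^{2} = 24336$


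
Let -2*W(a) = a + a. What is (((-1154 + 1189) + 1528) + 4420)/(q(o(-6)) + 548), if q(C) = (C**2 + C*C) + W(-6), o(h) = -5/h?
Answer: 107694/9997 ≈ 10.773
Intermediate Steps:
W(a) = -a (W(a) = -(a + a)/2 = -a)
q(C) = 6 + 2*C**2 (q(C) = (C**2 + C*C) - 1*(-6) = (C**2 + C**2) + 6 = 2*C**2 + 6 = 6 + 2*C**2)
(((-1154 + 1189) + 1528) + 4420)/(q(o(-6)) + 548) = (((-1154 + 1189) + 1528) + 4420)/((6 + 2*(-5/(-6))**2) + 548) = ((35 + 1528) + 4420)/((6 + 2*(-5*(-1/6))**2) + 548) = (1563 + 4420)/((6 + 2*(5/6)**2) + 548) = 5983/((6 + 2*(25/36)) + 548) = 5983/((6 + 25/18) + 548) = 5983/(133/18 + 548) = 5983/(9997/18) = 5983*(18/9997) = 107694/9997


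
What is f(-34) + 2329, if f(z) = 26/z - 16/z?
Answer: 39588/17 ≈ 2328.7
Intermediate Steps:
f(z) = 10/z
f(-34) + 2329 = 10/(-34) + 2329 = 10*(-1/34) + 2329 = -5/17 + 2329 = 39588/17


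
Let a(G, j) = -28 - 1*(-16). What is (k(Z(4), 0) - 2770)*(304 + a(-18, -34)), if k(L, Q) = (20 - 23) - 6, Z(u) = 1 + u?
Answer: -811468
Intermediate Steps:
k(L, Q) = -9 (k(L, Q) = -3 - 6 = -9)
a(G, j) = -12 (a(G, j) = -28 + 16 = -12)
(k(Z(4), 0) - 2770)*(304 + a(-18, -34)) = (-9 - 2770)*(304 - 12) = -2779*292 = -811468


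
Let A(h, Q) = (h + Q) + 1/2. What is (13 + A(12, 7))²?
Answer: 4225/4 ≈ 1056.3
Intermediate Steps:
A(h, Q) = ½ + Q + h (A(h, Q) = (Q + h) + ½ = ½ + Q + h)
(13 + A(12, 7))² = (13 + (½ + 7 + 12))² = (13 + 39/2)² = (65/2)² = 4225/4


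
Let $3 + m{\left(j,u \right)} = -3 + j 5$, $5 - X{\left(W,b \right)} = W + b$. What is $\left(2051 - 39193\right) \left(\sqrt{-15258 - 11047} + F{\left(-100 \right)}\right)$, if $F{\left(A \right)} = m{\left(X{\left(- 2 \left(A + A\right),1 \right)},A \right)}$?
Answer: $73764012 - 37142 i \sqrt{26305} \approx 7.3764 \cdot 10^{7} - 6.024 \cdot 10^{6} i$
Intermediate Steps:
$X{\left(W,b \right)} = 5 - W - b$ ($X{\left(W,b \right)} = 5 - \left(W + b\right) = 5 - W - b$)
$m{\left(j,u \right)} = -6 + 5 j$ ($m{\left(j,u \right)} = -3 + \left(-3 + j 5\right) = -3 + \left(-3 + 5 j\right) = -6 + 5 j$)
$F{\left(A \right)} = 14 + 20 A$ ($F{\left(A \right)} = -6 + 5 \left(5 - - 2 \left(A + A\right) - 1\right) = -6 + 5 \left(5 - - 2 \cdot 2 A - 1\right) = -6 + 5 \left(5 - - 4 A - 1\right) = -6 + 5 \left(5 + 4 A - 1\right) = -6 + 5 \left(4 + 4 A\right) = -6 + \left(20 + 20 A\right) = 14 + 20 A$)
$\left(2051 - 39193\right) \left(\sqrt{-15258 - 11047} + F{\left(-100 \right)}\right) = \left(2051 - 39193\right) \left(\sqrt{-15258 - 11047} + \left(14 + 20 \left(-100\right)\right)\right) = - 37142 \left(\sqrt{-26305} + \left(14 - 2000\right)\right) = - 37142 \left(i \sqrt{26305} - 1986\right) = - 37142 \left(-1986 + i \sqrt{26305}\right) = 73764012 - 37142 i \sqrt{26305}$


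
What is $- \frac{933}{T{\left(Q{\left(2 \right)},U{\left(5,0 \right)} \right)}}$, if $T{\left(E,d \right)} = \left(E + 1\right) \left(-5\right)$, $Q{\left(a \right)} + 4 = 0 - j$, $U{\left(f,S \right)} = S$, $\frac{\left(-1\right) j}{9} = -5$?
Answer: $- \frac{311}{80} \approx -3.8875$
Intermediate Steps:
$j = 45$ ($j = \left(-9\right) \left(-5\right) = 45$)
$Q{\left(a \right)} = -49$ ($Q{\left(a \right)} = -4 + \left(0 - 45\right) = -4 - 45 = -49$)
$T{\left(E,d \right)} = -5 - 5 E$ ($T{\left(E,d \right)} = \left(1 + E\right) \left(-5\right) = -5 - 5 E$)
$- \frac{933}{T{\left(Q{\left(2 \right)},U{\left(5,0 \right)} \right)}} = - \frac{933}{-5 - -245} = - \frac{933}{-5 + 245} = - \frac{933}{240} = \left(-933\right) \frac{1}{240} = - \frac{311}{80}$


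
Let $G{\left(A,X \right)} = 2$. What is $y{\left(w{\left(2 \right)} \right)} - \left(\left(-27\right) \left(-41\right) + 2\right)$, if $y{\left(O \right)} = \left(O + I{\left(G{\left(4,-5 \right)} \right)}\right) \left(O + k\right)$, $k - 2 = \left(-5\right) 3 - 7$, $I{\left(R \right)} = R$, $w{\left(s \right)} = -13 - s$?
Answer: $-654$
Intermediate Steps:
$k = -20$ ($k = 2 - 22 = -20$)
$y{\left(O \right)} = \left(-20 + O\right) \left(2 + O\right)$ ($y{\left(O \right)} = \left(O + 2\right) \left(O - 20\right) = \left(2 + O\right) \left(-20 + O\right) = \left(-20 + O\right) \left(2 + O\right)$)
$y{\left(w{\left(2 \right)} \right)} - \left(\left(-27\right) \left(-41\right) + 2\right) = \left(-40 + \left(-13 - 2\right)^{2} - 18 \left(-13 - 2\right)\right) - \left(\left(-27\right) \left(-41\right) + 2\right) = \left(-40 + \left(-13 - 2\right)^{2} - 18 \left(-13 - 2\right)\right) - \left(1107 + 2\right) = \left(-40 + \left(-15\right)^{2} - -270\right) - 1109 = \left(-40 + 225 + 270\right) - 1109 = 455 - 1109 = -654$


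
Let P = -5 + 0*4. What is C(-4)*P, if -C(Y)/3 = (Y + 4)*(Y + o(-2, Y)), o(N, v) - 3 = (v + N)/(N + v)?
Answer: 0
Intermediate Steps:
o(N, v) = 4 (o(N, v) = 3 + (v + N)/(N + v) = 3 + (N + v)/(N + v) = 3 + 1 = 4)
P = -5 (P = -5 + 0 = -5)
C(Y) = -3*(4 + Y)² (C(Y) = -3*(Y + 4)*(Y + 4) = -3*(4 + Y)*(4 + Y) = -3*(4 + Y)²)
C(-4)*P = (-48 - 24*(-4) - 3*(-4)²)*(-5) = (-48 + 96 - 3*16)*(-5) = (-48 + 96 - 48)*(-5) = 0*(-5) = 0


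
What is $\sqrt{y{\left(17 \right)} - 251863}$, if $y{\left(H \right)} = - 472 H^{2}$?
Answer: $i \sqrt{388271} \approx 623.11 i$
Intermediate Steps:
$\sqrt{y{\left(17 \right)} - 251863} = \sqrt{- 472 \cdot 17^{2} - 251863} = \sqrt{\left(-472\right) 289 - 251863} = \sqrt{-136408 - 251863} = \sqrt{-388271} = i \sqrt{388271}$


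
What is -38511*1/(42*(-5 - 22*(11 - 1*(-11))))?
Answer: 4279/2282 ≈ 1.8751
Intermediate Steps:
-38511*1/(42*(-5 - 22*(11 - 1*(-11)))) = -38511*1/(42*(-5 - 22*(11 + 11))) = -38511*1/(42*(-5 - 22*22)) = -38511*1/(42*(-5 - 484)) = -38511/((-489*42)) = -38511/(-20538) = -38511*(-1/20538) = 4279/2282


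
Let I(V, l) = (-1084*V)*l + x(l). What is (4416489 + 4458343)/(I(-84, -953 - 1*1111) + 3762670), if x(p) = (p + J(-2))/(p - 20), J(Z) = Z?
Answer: -9247574944/191912343355 ≈ -0.048186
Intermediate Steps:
x(p) = (-2 + p)/(-20 + p) (x(p) = (p - 2)/(p - 20) = (-2 + p)/(-20 + p))
I(V, l) = (-2 + l)/(-20 + l) - 1084*V*l (I(V, l) = (-1084*V)*l + (-2 + l)/(-20 + l) = -1084*V*l + (-2 + l)/(-20 + l) = (-2 + l)/(-20 + l) - 1084*V*l)
(4416489 + 4458343)/(I(-84, -953 - 1*1111) + 3762670) = (4416489 + 4458343)/((-2 + (-953 - 1*1111) - 1084*(-84)*(-953 - 1*1111)*(-20 + (-953 - 1*1111)))/(-20 + (-953 - 1*1111)) + 3762670) = 8874832/((-2 + (-953 - 1111) - 1084*(-84)*(-953 - 1111)*(-20 + (-953 - 1111)))/(-20 + (-953 - 1111)) + 3762670) = 8874832/((-2 - 2064 - 1084*(-84)*(-2064)*(-20 - 2064))/(-20 - 2064) + 3762670) = 8874832/((-2 - 2064 - 1084*(-84)*(-2064)*(-2084))/(-2084) + 3762670) = 8874832/(-(-2 - 2064 + 391666093056)/2084 + 3762670) = 8874832/(-1/2084*391666090990 + 3762670) = 8874832/(-195833045495/1042 + 3762670) = 8874832/(-191912343355/1042) = 8874832*(-1042/191912343355) = -9247574944/191912343355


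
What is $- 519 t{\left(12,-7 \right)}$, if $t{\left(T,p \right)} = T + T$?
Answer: $-12456$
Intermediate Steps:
$t{\left(T,p \right)} = 2 T$
$- 519 t{\left(12,-7 \right)} = - 519 \cdot 2 \cdot 12 = \left(-519\right) 24 = -12456$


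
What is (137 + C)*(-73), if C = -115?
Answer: -1606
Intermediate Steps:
(137 + C)*(-73) = (137 - 115)*(-73) = 22*(-73) = -1606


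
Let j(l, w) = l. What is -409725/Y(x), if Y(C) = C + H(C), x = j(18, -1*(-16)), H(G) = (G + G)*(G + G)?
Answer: -45525/146 ≈ -311.81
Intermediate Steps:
H(G) = 4*G² (H(G) = (2*G)*(2*G) = 4*G²)
x = 18
Y(C) = C + 4*C²
-409725/Y(x) = -409725*1/(18*(1 + 4*18)) = -409725*1/(18*(1 + 72)) = -409725/(18*73) = -409725/1314 = -409725*1/1314 = -45525/146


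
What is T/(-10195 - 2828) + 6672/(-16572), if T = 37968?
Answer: -19891532/5994921 ≈ -3.3181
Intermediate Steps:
T/(-10195 - 2828) + 6672/(-16572) = 37968/(-10195 - 2828) + 6672/(-16572) = 37968/(-13023) + 6672*(-1/16572) = 37968*(-1/13023) - 556/1381 = -12656/4341 - 556/1381 = -19891532/5994921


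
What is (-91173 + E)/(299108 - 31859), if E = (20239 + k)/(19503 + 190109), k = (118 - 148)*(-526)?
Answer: -19110918857/56018597388 ≈ -0.34115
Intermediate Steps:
k = 15780 (k = -30*(-526) = 15780)
E = 36019/209612 (E = (20239 + 15780)/(19503 + 190109) = 36019/209612 ≈ 0.17184)
(-91173 + E)/(299108 - 31859) = (-91173 + 36019/209612)/(299108 - 31859) = -19110918857/209612/267249 = -19110918857/209612*1/267249 = -19110918857/56018597388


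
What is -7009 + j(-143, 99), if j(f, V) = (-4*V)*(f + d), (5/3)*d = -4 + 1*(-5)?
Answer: 258787/5 ≈ 51757.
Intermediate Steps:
d = -27/5 (d = 3*(-4 + 1*(-5))/5 = 3*(-4 - 5)/5 = (⅗)*(-9) = -27/5 ≈ -5.4000)
j(f, V) = -4*V*(-27/5 + f) (j(f, V) = (-4*V)*(f - 27/5) = (-4*V)*(-27/5 + f) = -4*V*(-27/5 + f))
-7009 + j(-143, 99) = -7009 + (⅘)*99*(27 - 5*(-143)) = -7009 + (⅘)*99*(27 + 715) = -7009 + (⅘)*99*742 = -7009 + 293832/5 = 258787/5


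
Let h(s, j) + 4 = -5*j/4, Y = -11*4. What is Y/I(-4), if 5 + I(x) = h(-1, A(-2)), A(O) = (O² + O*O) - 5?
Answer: 176/51 ≈ 3.4510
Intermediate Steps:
Y = -44
A(O) = -5 + 2*O² (A(O) = (O² + O²) - 5 = 2*O² - 5 = -5 + 2*O²)
h(s, j) = -4 - 5*j/4
I(x) = -51/4 (I(x) = -5 + (-4 - 5*(-5 + 2*(-2)²)/4) = -5 + (-4 - 5*(-5 + 2*4)/4) = -5 + (-4 - 5*(-5 + 8)/4) = -5 + (-4 - 5/4*3) = -5 + (-4 - 15/4) = -5 - 31/4 = -51/4)
Y/I(-4) = -44/(-51/4) = -44*(-4/51) = 176/51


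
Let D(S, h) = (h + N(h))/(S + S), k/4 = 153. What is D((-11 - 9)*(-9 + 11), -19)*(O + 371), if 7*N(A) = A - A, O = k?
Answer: 18677/80 ≈ 233.46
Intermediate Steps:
k = 612 (k = 4*153 = 612)
O = 612
N(A) = 0 (N(A) = (A - A)/7 = (1/7)*0 = 0)
D(S, h) = h/(2*S) (D(S, h) = (h + 0)/(S + S) = h/((2*S)) = h*(1/(2*S)) = h/(2*S))
D((-11 - 9)*(-9 + 11), -19)*(O + 371) = ((1/2)*(-19)/((-11 - 9)*(-9 + 11)))*(612 + 371) = ((1/2)*(-19)/(-20*2))*983 = ((1/2)*(-19)/(-40))*983 = ((1/2)*(-19)*(-1/40))*983 = (19/80)*983 = 18677/80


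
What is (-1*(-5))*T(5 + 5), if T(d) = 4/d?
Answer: 2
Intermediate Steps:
(-1*(-5))*T(5 + 5) = (-1*(-5))*(4/(5 + 5)) = 5*(4/10) = 5*(4*(⅒)) = 5*(⅖) = 2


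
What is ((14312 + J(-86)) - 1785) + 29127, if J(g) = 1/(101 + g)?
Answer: 624811/15 ≈ 41654.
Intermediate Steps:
((14312 + J(-86)) - 1785) + 29127 = ((14312 + 1/(101 - 86)) - 1785) + 29127 = ((14312 + 1/15) - 1785) + 29127 = (214681/15 - 1785) + 29127 = 187906/15 + 29127 = 624811/15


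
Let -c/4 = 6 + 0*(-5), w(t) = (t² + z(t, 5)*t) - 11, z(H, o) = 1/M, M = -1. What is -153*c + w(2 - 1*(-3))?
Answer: 3681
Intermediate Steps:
z(H, o) = -1 (z(H, o) = 1/(-1) = -1)
w(t) = -11 + t² - t (w(t) = (t² - t) - 11 = -11 + t² - t)
c = -24 (c = -4*(6 + 0*(-5)) = -4*(6 + 0) = -4*6 = -24)
-153*c + w(2 - 1*(-3)) = -153*(-24) + (-11 + (2 - 1*(-3))² - (2 - 1*(-3))) = 3672 + (-11 + (2 + 3)² - (2 + 3)) = 3672 + (-11 + 5² - 1*5) = 3672 + (-11 + 25 - 5) = 3672 + 9 = 3681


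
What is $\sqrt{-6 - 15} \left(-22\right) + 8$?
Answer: $8 - 22 i \sqrt{21} \approx 8.0 - 100.82 i$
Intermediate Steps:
$\sqrt{-6 - 15} \left(-22\right) + 8 = \sqrt{-21} \left(-22\right) + 8 = i \sqrt{21} \left(-22\right) + 8 = - 22 i \sqrt{21} + 8 = 8 - 22 i \sqrt{21}$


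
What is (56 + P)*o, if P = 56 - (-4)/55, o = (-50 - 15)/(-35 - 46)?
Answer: 80132/891 ≈ 89.935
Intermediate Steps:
o = 65/81 (o = -65/(-81) = -65*(-1/81) = 65/81 ≈ 0.80247)
P = 3084/55 (P = 56 - (-4)/55 = 56 - 1*(-4/55) = 56 + 4/55 = 3084/55 ≈ 56.073)
(56 + P)*o = (56 + 3084/55)*(65/81) = (6164/55)*(65/81) = 80132/891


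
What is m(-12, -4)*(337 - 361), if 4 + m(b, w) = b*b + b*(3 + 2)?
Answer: -1920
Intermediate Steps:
m(b, w) = -4 + b² + 5*b (m(b, w) = -4 + (b*b + b*(3 + 2)) = -4 + (b² + b*5) = -4 + (b² + 5*b) = -4 + b² + 5*b)
m(-12, -4)*(337 - 361) = (-4 + (-12)² + 5*(-12))*(337 - 361) = (-4 + 144 - 60)*(-24) = 80*(-24) = -1920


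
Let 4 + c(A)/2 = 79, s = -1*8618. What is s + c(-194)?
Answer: -8468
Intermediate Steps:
s = -8618
c(A) = 150 (c(A) = -8 + 2*79 = -8 + 158 = 150)
s + c(-194) = -8618 + 150 = -8468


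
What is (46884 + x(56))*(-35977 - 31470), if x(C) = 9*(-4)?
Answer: -3159757056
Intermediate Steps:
x(C) = -36
(46884 + x(56))*(-35977 - 31470) = (46884 - 36)*(-35977 - 31470) = 46848*(-67447) = -3159757056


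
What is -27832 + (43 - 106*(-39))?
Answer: -23655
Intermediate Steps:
-27832 + (43 - 106*(-39)) = -27832 + (43 + 4134) = -27832 + 4177 = -23655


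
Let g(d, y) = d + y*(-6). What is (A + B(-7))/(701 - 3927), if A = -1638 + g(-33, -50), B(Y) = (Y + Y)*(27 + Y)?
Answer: 1651/3226 ≈ 0.51178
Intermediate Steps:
g(d, y) = d - 6*y
B(Y) = 2*Y*(27 + Y) (B(Y) = (2*Y)*(27 + Y) = 2*Y*(27 + Y))
A = -1371 (A = -1638 + (-33 - 6*(-50)) = -1638 + (-33 + 300) = -1638 + 267 = -1371)
(A + B(-7))/(701 - 3927) = (-1371 + 2*(-7)*(27 - 7))/(701 - 3927) = (-1371 + 2*(-7)*20)/(-3226) = (-1371 - 280)*(-1/3226) = -1651*(-1/3226) = 1651/3226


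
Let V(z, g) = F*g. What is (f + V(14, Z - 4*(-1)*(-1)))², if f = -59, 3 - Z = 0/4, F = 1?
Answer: 3600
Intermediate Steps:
Z = 3 (Z = 3 - 0/4 = 3 - 1*0 = 3 + 0 = 3)
V(z, g) = g (V(z, g) = 1*g = g)
(f + V(14, Z - 4*(-1)*(-1)))² = (-59 + (3 - 4*(-1)*(-1)))² = (-59 + (3 + 4*(-1)))² = (-59 + (3 - 4))² = (-59 - 1)² = (-60)² = 3600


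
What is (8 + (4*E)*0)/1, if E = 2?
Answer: 8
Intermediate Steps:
(8 + (4*E)*0)/1 = (8 + (4*2)*0)/1 = (8 + 8*0)*1 = (8 + 0)*1 = 8*1 = 8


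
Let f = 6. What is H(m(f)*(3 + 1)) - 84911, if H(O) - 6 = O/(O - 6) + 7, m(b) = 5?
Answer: -594276/7 ≈ -84897.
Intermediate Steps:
H(O) = 13 + O/(-6 + O) (H(O) = 6 + (O/(O - 6) + 7) = 6 + (O/(-6 + O) + 7) = 6 + (7 + O/(-6 + O)) = 13 + O/(-6 + O))
H(m(f)*(3 + 1)) - 84911 = 2*(-39 + 7*(5*(3 + 1)))/(-6 + 5*(3 + 1)) - 84911 = 2*(-39 + 7*(5*4))/(-6 + 5*4) - 84911 = 2*(-39 + 7*20)/(-6 + 20) - 84911 = 2*(-39 + 140)/14 - 84911 = 2*(1/14)*101 - 84911 = 101/7 - 84911 = -594276/7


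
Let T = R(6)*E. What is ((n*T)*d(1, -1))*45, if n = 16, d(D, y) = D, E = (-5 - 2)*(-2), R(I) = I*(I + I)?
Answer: 725760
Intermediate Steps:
R(I) = 2*I² (R(I) = I*(2*I) = 2*I²)
E = 14 (E = -7*(-2) = 14)
T = 1008 (T = (2*6²)*14 = (2*36)*14 = 72*14 = 1008)
((n*T)*d(1, -1))*45 = ((16*1008)*1)*45 = (16128*1)*45 = 16128*45 = 725760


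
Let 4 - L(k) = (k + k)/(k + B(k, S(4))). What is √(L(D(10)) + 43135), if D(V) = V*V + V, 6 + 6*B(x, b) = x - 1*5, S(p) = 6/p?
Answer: √22819611/23 ≈ 207.70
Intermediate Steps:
B(x, b) = -11/6 + x/6 (B(x, b) = -1 + (x - 1*5)/6 = -1 + (x - 5)/6 = -1 + (-5 + x)/6 = -1 + (-⅚ + x/6) = -11/6 + x/6)
D(V) = V + V² (D(V) = V² + V = V + V²)
L(k) = 4 - 2*k/(-11/6 + 7*k/6) (L(k) = 4 - (k + k)/(k + (-11/6 + k/6)) = 4 - 2*k/(-11/6 + 7*k/6))
√(L(D(10)) + 43135) = √(4*(-11 + 4*(10*(1 + 10)))/(-11 + 7*(10*(1 + 10))) + 43135) = √(4*(-11 + 4*(10*11))/(-11 + 7*(10*11)) + 43135) = √(4*(-11 + 4*110)/(-11 + 7*110) + 43135) = √(4*(-11 + 440)/(-11 + 770) + 43135) = √(4*429/759 + 43135) = √(4*(1/759)*429 + 43135) = √(52/23 + 43135) = √(992157/23) = √22819611/23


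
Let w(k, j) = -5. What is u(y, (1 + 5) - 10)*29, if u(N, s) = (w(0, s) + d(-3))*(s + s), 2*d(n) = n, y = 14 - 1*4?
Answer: 1508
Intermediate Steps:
y = 10 (y = 14 - 4 = 10)
d(n) = n/2
u(N, s) = -13*s (u(N, s) = (-5 + (½)*(-3))*(s + s) = (-5 - 3/2)*(2*s) = -13*s)
u(y, (1 + 5) - 10)*29 = -13*((1 + 5) - 10)*29 = -13*(6 - 10)*29 = -13*(-4)*29 = 52*29 = 1508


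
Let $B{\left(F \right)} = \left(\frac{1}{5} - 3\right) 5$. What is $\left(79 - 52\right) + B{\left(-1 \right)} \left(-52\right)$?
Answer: $755$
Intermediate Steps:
$B{\left(F \right)} = -14$ ($B{\left(F \right)} = \left(\frac{1}{5} - 3\right) 5 = \left(- \frac{14}{5}\right) 5 = -14$)
$\left(79 - 52\right) + B{\left(-1 \right)} \left(-52\right) = \left(79 - 52\right) - -728 = 27 + 728 = 755$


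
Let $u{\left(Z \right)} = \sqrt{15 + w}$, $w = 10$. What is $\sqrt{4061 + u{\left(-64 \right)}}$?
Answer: $\sqrt{4066} \approx 63.765$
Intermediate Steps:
$u{\left(Z \right)} = 5$ ($u{\left(Z \right)} = \sqrt{15 + 10} = \sqrt{25} = 5$)
$\sqrt{4061 + u{\left(-64 \right)}} = \sqrt{4061 + 5} = \sqrt{4066}$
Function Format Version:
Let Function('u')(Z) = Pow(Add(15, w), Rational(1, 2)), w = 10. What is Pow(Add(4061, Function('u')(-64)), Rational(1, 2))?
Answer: Pow(4066, Rational(1, 2)) ≈ 63.765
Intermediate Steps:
Function('u')(Z) = 5 (Function('u')(Z) = Pow(Add(15, 10), Rational(1, 2)) = Pow(25, Rational(1, 2)) = 5)
Pow(Add(4061, Function('u')(-64)), Rational(1, 2)) = Pow(Add(4061, 5), Rational(1, 2)) = Pow(4066, Rational(1, 2))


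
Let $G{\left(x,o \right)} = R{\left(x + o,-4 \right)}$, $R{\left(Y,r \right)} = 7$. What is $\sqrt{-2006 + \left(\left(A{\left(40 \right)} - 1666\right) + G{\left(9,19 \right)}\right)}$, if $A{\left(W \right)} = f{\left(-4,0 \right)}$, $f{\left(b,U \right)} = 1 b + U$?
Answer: $i \sqrt{3669} \approx 60.572 i$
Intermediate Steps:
$G{\left(x,o \right)} = 7$
$f{\left(b,U \right)} = U + b$ ($f{\left(b,U \right)} = b + U = U + b$)
$A{\left(W \right)} = -4$ ($A{\left(W \right)} = 0 - 4 = -4$)
$\sqrt{-2006 + \left(\left(A{\left(40 \right)} - 1666\right) + G{\left(9,19 \right)}\right)} = \sqrt{-2006 + \left(\left(-4 - 1666\right) + 7\right)} = \sqrt{-2006 + \left(-1670 + 7\right)} = \sqrt{-2006 - 1663} = \sqrt{-3669} = i \sqrt{3669}$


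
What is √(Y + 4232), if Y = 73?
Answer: √4305 ≈ 65.613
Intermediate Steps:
√(Y + 4232) = √(73 + 4232) = √4305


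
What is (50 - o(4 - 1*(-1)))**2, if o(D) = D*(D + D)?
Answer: 0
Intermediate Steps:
o(D) = 2*D**2 (o(D) = D*(2*D) = 2*D**2)
(50 - o(4 - 1*(-1)))**2 = (50 - 2*(4 - 1*(-1))**2)**2 = (50 - 2*(4 + 1)**2)**2 = (50 - 2*5**2)**2 = (50 - 2*25)**2 = (50 - 1*50)**2 = (50 - 50)**2 = 0**2 = 0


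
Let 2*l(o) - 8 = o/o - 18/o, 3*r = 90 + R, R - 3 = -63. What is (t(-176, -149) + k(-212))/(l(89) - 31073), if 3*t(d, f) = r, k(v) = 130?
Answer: -71200/16590633 ≈ -0.0042916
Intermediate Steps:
R = -60 (R = 3 - 63 = -60)
r = 10 (r = (90 - 60)/3 = (⅓)*30 = 10)
l(o) = 9/2 - 9/o (l(o) = 4 + (o/o - 18/o)/2 = 4 + (1 - 18/o)/2 = 4 + (½ - 9/o) = 9/2 - 9/o)
t(d, f) = 10/3 (t(d, f) = (⅓)*10 = 10/3)
(t(-176, -149) + k(-212))/(l(89) - 31073) = (10/3 + 130)/((9/2 - 9/89) - 31073) = 400/(3*((9/2 - 9*1/89) - 31073)) = 400/(3*((9/2 - 9/89) - 31073)) = 400/(3*(783/178 - 31073)) = 400/(3*(-5530211/178)) = (400/3)*(-178/5530211) = -71200/16590633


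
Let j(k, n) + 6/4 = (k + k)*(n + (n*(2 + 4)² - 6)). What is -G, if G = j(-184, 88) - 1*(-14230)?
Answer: 2363543/2 ≈ 1.1818e+6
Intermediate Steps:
j(k, n) = -3/2 + 2*k*(-6 + 37*n) (j(k, n) = -3/2 + (k + k)*(n + (n*(2 + 4)² - 6)) = -3/2 + (2*k)*(n + (n*6² - 6)) = -3/2 + (2*k)*(n + (n*36 - 6)) = -3/2 + (2*k)*(n + (36*n - 6)) = -3/2 + (2*k)*(n + (-6 + 36*n)) = -3/2 + (2*k)*(-6 + 37*n) = -3/2 + 2*k*(-6 + 37*n))
G = -2363543/2 (G = (-3/2 - 12*(-184) + 74*(-184)*88) - 1*(-14230) = (-3/2 + 2208 - 1198208) + 14230 = -2392003/2 + 14230 = -2363543/2 ≈ -1.1818e+6)
-G = -1*(-2363543/2) = 2363543/2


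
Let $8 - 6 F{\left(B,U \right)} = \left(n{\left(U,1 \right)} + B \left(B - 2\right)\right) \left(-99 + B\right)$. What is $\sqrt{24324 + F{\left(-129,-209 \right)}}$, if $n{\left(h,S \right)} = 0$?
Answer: $\frac{\sqrt{5998386}}{3} \approx 816.39$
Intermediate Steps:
$F{\left(B,U \right)} = \frac{4}{3} - \frac{B \left(-99 + B\right) \left(-2 + B\right)}{6}$ ($F{\left(B,U \right)} = \frac{4}{3} - \frac{\left(0 + B \left(B - 2\right)\right) \left(-99 + B\right)}{6} = \frac{4}{3} - \frac{\left(0 + B \left(-2 + B\right)\right) \left(-99 + B\right)}{6} = \frac{4}{3} - \frac{B \left(-2 + B\right) \left(-99 + B\right)}{6} = \frac{4}{3} - \frac{B \left(-99 + B\right) \left(-2 + B\right)}{6}$)
$\sqrt{24324 + F{\left(-129,-209 \right)}} = \sqrt{24324 + \left(\frac{4}{3} - -4257 - \frac{\left(-129\right)^{3}}{6} + \frac{101 \left(-129\right)^{2}}{6}\right)} = \sqrt{24324 + \left(\frac{4}{3} + 4257 - - \frac{715563}{2} + \frac{101}{6} \cdot 16641\right)} = \sqrt{24324 + \left(\frac{4}{3} + 4257 + \frac{715563}{2} + \frac{560247}{2}\right)} = \sqrt{24324 + \frac{1926490}{3}} = \sqrt{\frac{1999462}{3}} = \frac{\sqrt{5998386}}{3}$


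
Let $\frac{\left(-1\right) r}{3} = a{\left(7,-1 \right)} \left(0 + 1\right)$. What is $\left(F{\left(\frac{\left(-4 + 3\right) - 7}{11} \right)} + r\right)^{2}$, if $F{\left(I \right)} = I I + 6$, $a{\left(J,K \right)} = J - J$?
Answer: $\frac{624100}{14641} \approx 42.627$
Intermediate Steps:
$a{\left(J,K \right)} = 0$
$F{\left(I \right)} = 6 + I^{2}$ ($F{\left(I \right)} = I^{2} + 6 = 6 + I^{2}$)
$r = 0$ ($r = - 3 \cdot 0 \left(0 + 1\right) = - 3 \cdot 0 \cdot 1 = \left(-3\right) 0 = 0$)
$\left(F{\left(\frac{\left(-4 + 3\right) - 7}{11} \right)} + r\right)^{2} = \left(\left(6 + \left(\frac{\left(-4 + 3\right) - 7}{11}\right)^{2}\right) + 0\right)^{2} = \left(\left(6 + \left(\left(-1 - 7\right) \frac{1}{11}\right)^{2}\right) + 0\right)^{2} = \left(\left(6 + \left(\left(-8\right) \frac{1}{11}\right)^{2}\right) + 0\right)^{2} = \left(\left(6 + \left(- \frac{8}{11}\right)^{2}\right) + 0\right)^{2} = \left(\left(6 + \frac{64}{121}\right) + 0\right)^{2} = \left(\frac{790}{121} + 0\right)^{2} = \left(\frac{790}{121}\right)^{2} = \frac{624100}{14641}$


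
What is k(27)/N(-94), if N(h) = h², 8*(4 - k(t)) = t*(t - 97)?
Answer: 961/35344 ≈ 0.027190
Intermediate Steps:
k(t) = 4 - t*(-97 + t)/8 (k(t) = 4 - t*(t - 97)/8 = 4 - t*(-97 + t)/8)
k(27)/N(-94) = (4 - ⅛*27² + (97/8)*27)/((-94)²) = (4 - ⅛*729 + 2619/8)/8836 = (4 - 729/8 + 2619/8)*(1/8836) = (961/4)*(1/8836) = 961/35344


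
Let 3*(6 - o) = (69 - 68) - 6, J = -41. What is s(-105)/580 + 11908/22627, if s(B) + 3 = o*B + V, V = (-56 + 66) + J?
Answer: -12077413/13123660 ≈ -0.92028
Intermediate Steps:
o = 23/3 (o = 6 - ((69 - 68) - 6)/3 = 6 - (1 - 6)/3 = 6 - ⅓*(-5) = 6 + 5/3 = 23/3 ≈ 7.6667)
V = -31 (V = (-56 + 66) - 41 = 10 - 41 = -31)
s(B) = -34 + 23*B/3 (s(B) = -3 + (23*B/3 - 31) = -3 + (-31 + 23*B/3) = -34 + 23*B/3)
s(-105)/580 + 11908/22627 = (-34 + (23/3)*(-105))/580 + 11908/22627 = (-34 - 805)*(1/580) + 11908*(1/22627) = -839*1/580 + 11908/22627 = -839/580 + 11908/22627 = -12077413/13123660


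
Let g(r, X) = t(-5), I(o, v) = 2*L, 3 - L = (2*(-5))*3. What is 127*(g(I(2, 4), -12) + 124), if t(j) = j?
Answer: 15113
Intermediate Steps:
L = 33 (L = 3 - 2*(-5)*3 = 3 - (-10)*3 = 3 - 1*(-30) = 3 + 30 = 33)
I(o, v) = 66 (I(o, v) = 2*33 = 66)
g(r, X) = -5
127*(g(I(2, 4), -12) + 124) = 127*(-5 + 124) = 127*119 = 15113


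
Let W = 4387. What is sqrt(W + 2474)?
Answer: sqrt(6861) ≈ 82.831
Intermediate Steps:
sqrt(W + 2474) = sqrt(4387 + 2474) = sqrt(6861)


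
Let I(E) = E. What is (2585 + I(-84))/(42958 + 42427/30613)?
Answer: 6960283/119555971 ≈ 0.058218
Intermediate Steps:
(2585 + I(-84))/(42958 + 42427/30613) = (2585 - 84)/(42958 + 42427/30613) = 2501/(42958 + 42427*(1/30613)) = 2501/(42958 + 3857/2783) = 2501/(119555971/2783) = 2501*(2783/119555971) = 6960283/119555971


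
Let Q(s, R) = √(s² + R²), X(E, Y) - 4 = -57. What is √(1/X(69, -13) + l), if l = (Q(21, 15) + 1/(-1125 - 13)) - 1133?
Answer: √(-4121674983242 + 10913335788*√74)/60314 ≈ 33.275*I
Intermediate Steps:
X(E, Y) = -53 (X(E, Y) = 4 - 57 = -53)
Q(s, R) = √(R² + s²)
l = -1289355/1138 + 3*√74 (l = (√(15² + 21²) + 1/(-1125 - 13)) - 1133 = (√(225 + 441) + 1/(-1138)) - 1133 = (√666 - 1/1138) - 1133 = (3*√74 - 1/1138) - 1133 = (-1/1138 + 3*√74) - 1133 = -1289355/1138 + 3*√74 ≈ -1107.2)
√(1/X(69, -13) + l) = √(1/(-53) + (-1289355/1138 + 3*√74)) = √(-1/53 + (-1289355/1138 + 3*√74)) = √(-68336953/60314 + 3*√74)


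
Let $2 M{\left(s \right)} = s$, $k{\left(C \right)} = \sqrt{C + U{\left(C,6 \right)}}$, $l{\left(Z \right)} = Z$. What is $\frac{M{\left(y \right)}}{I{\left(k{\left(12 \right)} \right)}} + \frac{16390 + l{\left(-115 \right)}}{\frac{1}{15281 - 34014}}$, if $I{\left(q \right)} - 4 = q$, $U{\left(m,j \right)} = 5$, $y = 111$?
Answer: $-304879797 + \frac{111 \sqrt{17}}{2} \approx -3.0488 \cdot 10^{8}$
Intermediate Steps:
$k{\left(C \right)} = \sqrt{5 + C}$ ($k{\left(C \right)} = \sqrt{C + 5} = \sqrt{5 + C}$)
$M{\left(s \right)} = \frac{s}{2}$
$I{\left(q \right)} = 4 + q$
$\frac{M{\left(y \right)}}{I{\left(k{\left(12 \right)} \right)}} + \frac{16390 + l{\left(-115 \right)}}{\frac{1}{15281 - 34014}} = \frac{\frac{1}{2} \cdot 111}{4 + \sqrt{5 + 12}} + \frac{16390 - 115}{\frac{1}{15281 - 34014}} = \frac{111}{2 \left(4 + \sqrt{17}\right)} + \frac{16275}{\frac{1}{-18733}} = \frac{111}{2 \left(4 + \sqrt{17}\right)} + \frac{16275}{- \frac{1}{18733}} = \frac{111}{2 \left(4 + \sqrt{17}\right)} + 16275 \left(-18733\right) = \frac{111}{2 \left(4 + \sqrt{17}\right)} - 304879575 = -304879575 + \frac{111}{2 \left(4 + \sqrt{17}\right)}$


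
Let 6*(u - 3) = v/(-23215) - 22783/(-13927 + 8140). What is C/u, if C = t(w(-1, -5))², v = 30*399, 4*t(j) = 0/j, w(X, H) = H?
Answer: 0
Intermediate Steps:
t(j) = 0 (t(j) = (0/j)/4 = (¼)*0 = 0)
v = 11970
C = 0 (C = 0² = 0)
u = 575570129/161214246 (u = 3 + (11970/(-23215) - 22783/(-13927 + 8140))/6 = 3 + (11970*(-1/23215) - 22783/(-5787))/6 = 3 + (-2394/4643 - 22783*(-1/5787))/6 = 3 + (-2394/4643 + 22783/5787)/6 = 3 + (⅙)*(91927391/26869041) = 3 + 91927391/161214246 = 575570129/161214246 ≈ 3.5702)
C/u = 0/(575570129/161214246) = 0*(161214246/575570129) = 0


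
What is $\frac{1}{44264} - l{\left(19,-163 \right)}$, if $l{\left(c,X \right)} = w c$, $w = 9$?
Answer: $- \frac{7569143}{44264} \approx -171.0$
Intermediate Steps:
$l{\left(c,X \right)} = 9 c$
$\frac{1}{44264} - l{\left(19,-163 \right)} = \frac{1}{44264} - 9 \cdot 19 = \frac{1}{44264} - 171 = - \frac{7569143}{44264}$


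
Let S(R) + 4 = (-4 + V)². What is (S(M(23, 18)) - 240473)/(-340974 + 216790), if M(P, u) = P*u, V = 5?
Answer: 60119/31046 ≈ 1.9364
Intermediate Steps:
S(R) = -3 (S(R) = -4 + (-4 + 5)² = -4 + 1² = -4 + 1 = -3)
(S(M(23, 18)) - 240473)/(-340974 + 216790) = (-3 - 240473)/(-340974 + 216790) = -240476/(-124184) = -240476*(-1/124184) = 60119/31046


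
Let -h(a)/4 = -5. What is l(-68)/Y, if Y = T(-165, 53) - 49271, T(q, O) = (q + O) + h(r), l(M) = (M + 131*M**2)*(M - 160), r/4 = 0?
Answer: 138094128/49363 ≈ 2797.5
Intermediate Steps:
r = 0 (r = 4*0 = 0)
l(M) = (-160 + M)*(M + 131*M**2) (l(M) = (M + 131*M**2)*(-160 + M) = (-160 + M)*(M + 131*M**2))
h(a) = 20 (h(a) = -4*(-5) = 20)
T(q, O) = 20 + O + q (T(q, O) = (q + O) + 20 = (O + q) + 20 = 20 + O + q)
Y = -49363 (Y = (20 + 53 - 165) - 49271 = -92 - 49271 = -49363)
l(-68)/Y = -68*(-160 - 20959*(-68) + 131*(-68)**2)/(-49363) = -68*(-160 + 1425212 + 131*4624)*(-1/49363) = -68*(-160 + 1425212 + 605744)*(-1/49363) = -68*2030796*(-1/49363) = -138094128*(-1/49363) = 138094128/49363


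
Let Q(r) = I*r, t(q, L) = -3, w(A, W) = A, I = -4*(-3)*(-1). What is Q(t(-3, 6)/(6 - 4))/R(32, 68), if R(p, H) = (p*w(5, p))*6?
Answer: 3/160 ≈ 0.018750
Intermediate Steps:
I = -12 (I = 12*(-1) = -12)
R(p, H) = 30*p (R(p, H) = (p*5)*6 = (5*p)*6 = 30*p)
Q(r) = -12*r
Q(t(-3, 6)/(6 - 4))/R(32, 68) = (-(-36)/(6 - 4))/((30*32)) = -(-36)/2/960 = -(-36)/2*(1/960) = -12*(-3/2)*(1/960) = 18*(1/960) = 3/160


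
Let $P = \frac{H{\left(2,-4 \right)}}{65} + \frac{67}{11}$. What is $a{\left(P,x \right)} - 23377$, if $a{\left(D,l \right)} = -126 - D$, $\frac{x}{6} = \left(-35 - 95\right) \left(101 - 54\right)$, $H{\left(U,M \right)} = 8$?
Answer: $- \frac{16809088}{715} \approx -23509.0$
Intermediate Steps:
$P = \frac{4443}{715}$ ($P = \frac{8}{65} + \frac{67}{11} = \frac{4443}{715} \approx 6.214$)
$x = -36660$ ($x = 6 \left(-35 - 95\right) \left(101 - 54\right) = 6 \left(\left(-130\right) 47\right) = 6 \left(-6110\right) = -36660$)
$a{\left(P,x \right)} - 23377 = \left(-126 - \frac{4443}{715}\right) - 23377 = - \frac{94533}{715} - 23377 = - \frac{16809088}{715}$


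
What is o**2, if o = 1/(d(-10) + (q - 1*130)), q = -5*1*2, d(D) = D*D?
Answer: 1/1600 ≈ 0.00062500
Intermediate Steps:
d(D) = D**2
q = -10 (q = -5*2 = -10)
o = -1/40 (o = 1/((-10)**2 + (-10 - 1*130)) = 1/(100 + (-10 - 130)) = 1/(100 - 140) = 1/(-40) = -1/40 ≈ -0.025000)
o**2 = (-1/40)**2 = 1/1600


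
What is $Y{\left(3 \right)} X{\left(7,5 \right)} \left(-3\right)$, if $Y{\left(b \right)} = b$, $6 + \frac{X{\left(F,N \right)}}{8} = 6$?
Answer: $0$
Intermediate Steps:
$X{\left(F,N \right)} = 0$ ($X{\left(F,N \right)} = -48 + 8 \cdot 6 = -48 + 48 = 0$)
$Y{\left(3 \right)} X{\left(7,5 \right)} \left(-3\right) = 3 \cdot 0 \left(-3\right) = 0 \left(-3\right) = 0$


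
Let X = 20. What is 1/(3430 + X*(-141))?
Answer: 1/610 ≈ 0.0016393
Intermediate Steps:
1/(3430 + X*(-141)) = 1/(3430 + 20*(-141)) = 1/(3430 - 2820) = 1/610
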